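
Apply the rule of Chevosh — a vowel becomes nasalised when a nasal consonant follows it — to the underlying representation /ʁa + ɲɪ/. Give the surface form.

[ʁãɲɪ]

The vowel /a/ is adjacent to the following nasal /ɲ/, so it acquires [+nasal] and surfaces as [ã].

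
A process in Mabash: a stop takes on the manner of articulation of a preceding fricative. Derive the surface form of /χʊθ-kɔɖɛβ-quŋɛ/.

/k/ is a voiceless velar stop. The preceding trigger /θ/ is a fricative, so /k/ must become a fricative as well.
A voiceless velar fricative is [x], so the surface segment is [x].
The same rule applies at the second boundary: /q/ → [χ] next to /β/.

[χʊθxɔɖɛβχuŋɛ]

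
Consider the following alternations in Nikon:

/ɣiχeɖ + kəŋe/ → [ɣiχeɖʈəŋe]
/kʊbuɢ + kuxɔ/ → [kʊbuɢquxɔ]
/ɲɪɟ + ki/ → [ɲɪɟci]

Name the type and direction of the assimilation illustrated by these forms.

progressive place assimilation

The segment that alternates is /k/, which surfaces as [ʈ] when adjacent to /ɖ/.
The change velar → retroflex matches the place of the preceding /ɖ/, identifying this as place assimilation.
Manner and voice are unchanged, so the assimilation is partial, not total.
Checking the remaining alternations: /k/ → [q] after /ɢ/ (velar → uvular, matching uvular); /k/ → [c] after /ɟ/ (velar → palatal, matching palatal) — only place changes, and always toward the preceding segment.
Since the segment that changes follows the conditioning segment, the assimilation is progressive.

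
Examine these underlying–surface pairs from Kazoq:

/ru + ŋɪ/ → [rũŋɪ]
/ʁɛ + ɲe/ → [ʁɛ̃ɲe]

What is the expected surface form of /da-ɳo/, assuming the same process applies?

[dãɳo]

The data show regressive nasality assimilation (vowel nasalisation): /u/ → [ũ] before /ŋ/; /ɛ/ → [ɛ̃] before /ɲ/ — a vowel is nasalised by an immediately following nasal consonant.
/a/ sits next to the nasal /ɳ/ and is therefore nasalised to [ã].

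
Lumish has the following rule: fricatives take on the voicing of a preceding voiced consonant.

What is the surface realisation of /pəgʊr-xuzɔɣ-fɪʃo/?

[pəgʊrɣuzɔɣvɪʃo]

/x/ is a voiceless velar fricative. The preceding trigger /r/ is voiced, so /x/ must become voiced as well.
Changing only its voicing to voiced gives [ɣ] — the voiced velar fricative.
At the second juncture, /f/ likewise becomes [v] adjacent to /ɣ/.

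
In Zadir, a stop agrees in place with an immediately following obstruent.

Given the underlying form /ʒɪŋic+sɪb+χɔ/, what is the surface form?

[ʒɪŋitsɪɢχɔ]

/c/ is a voiceless palatal stop. The following trigger /s/ is alveolar, so /c/ must become alveolar as well.
A voiceless alveolar stop is [t], so the surface segment is [t].
At the second juncture, /b/ likewise becomes [ɢ] adjacent to /χ/.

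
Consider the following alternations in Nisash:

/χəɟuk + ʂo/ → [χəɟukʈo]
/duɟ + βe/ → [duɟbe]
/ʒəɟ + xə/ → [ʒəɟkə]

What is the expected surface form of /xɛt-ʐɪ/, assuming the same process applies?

The data show progressive manner assimilation: /ʂ/ → [ʈ] after /k/; /β/ → [b] after /ɟ/; /x/ → [k] after /ɟ/. In each pair only manner changes, matching the preceding consonant, while place and voice stay constant.
/ʐ/ is a voiced retroflex fricative. The preceding trigger /t/ is a stop, so /ʐ/ must become a stop as well.
Changing only its manner to stop gives [ɖ] — the voiced retroflex stop.

[xɛtɖɪ]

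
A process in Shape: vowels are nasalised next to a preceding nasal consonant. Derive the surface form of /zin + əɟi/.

/ə/ sits next to the nasal /n/ and is therefore nasalised to [ə̃].

[zinə̃ɟi]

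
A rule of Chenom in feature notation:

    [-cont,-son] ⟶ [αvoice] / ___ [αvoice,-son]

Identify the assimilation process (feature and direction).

The shared variable α links the value of [voice] on the target to the same value on the neighbouring segment, so voicing is the feature that assimilates.
The conditioning segment sits to the right of the focus bar, meaning the trigger follows the segment that changes — regressive assimilation.

regressive voicing assimilation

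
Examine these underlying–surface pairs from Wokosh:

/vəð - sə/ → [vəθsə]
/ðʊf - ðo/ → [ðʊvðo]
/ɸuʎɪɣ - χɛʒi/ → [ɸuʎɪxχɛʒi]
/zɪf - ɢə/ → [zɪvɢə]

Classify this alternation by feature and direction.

Comparing underlying and surface forms, /ð/ → [θ] is the alternation; the neighbouring /s/ is constant.
The change voiced → voiceless matches the voicing of the following /s/, identifying this as voicing assimilation.
Place and manner are unchanged, so the assimilation is partial, not total.
Checking the remaining alternations: /f/ → [v] before /ð/ (voiceless → voiced, matching voiced); /ɣ/ → [x] before /χ/ (voiced → voiceless, matching voiceless); /f/ → [v] before /ɢ/ (voiceless → voiced, matching voiced) — only voicing changes, and always toward the following segment.
The trigger is the following segment, so the direction is regressive (anticipatory).

regressive voicing assimilation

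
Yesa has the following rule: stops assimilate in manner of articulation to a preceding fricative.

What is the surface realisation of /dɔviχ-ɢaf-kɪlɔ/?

The rule targets /ɢ/ (voiced uvular stop), which sits after the trigger /χ/ (fricative).
A voiced uvular fricative is [ʁ], so the surface segment is [ʁ].
The same rule applies at the second boundary: /k/ → [x] next to /f/.

[dɔviχʁafxɪlɔ]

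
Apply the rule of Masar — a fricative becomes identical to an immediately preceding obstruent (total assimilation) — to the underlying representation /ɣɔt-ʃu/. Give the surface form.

[ɣɔttu]

/ʃ/ is the segment targeted by the rule; it sits immediately after /t/, so it assimilates completely and surfaces as [t].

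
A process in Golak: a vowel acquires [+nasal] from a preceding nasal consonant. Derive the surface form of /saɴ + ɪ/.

/ɪ/ sits next to the nasal /ɴ/ and is therefore nasalised to [ɪ̃].

[saɴɪ̃]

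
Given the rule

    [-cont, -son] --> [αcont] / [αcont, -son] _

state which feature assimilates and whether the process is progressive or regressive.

progressive manner assimilation

The shared variable α links the value of [cont] on the target to that of the neighbouring obstruent. [cont] distinguishes stops from fricatives — a manner-of-articulation feature — so this is manner assimilation.
The conditioning segment sits to the left of the focus bar, meaning the trigger precedes the segment that changes — progressive assimilation.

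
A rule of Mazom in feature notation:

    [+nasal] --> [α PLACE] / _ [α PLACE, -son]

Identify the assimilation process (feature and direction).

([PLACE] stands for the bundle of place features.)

regressive place assimilation

The rule copies the place features (abbreviated [PLACE]) from the environment onto the target, so the assimilating feature is place.
Since the environment is written after the underscore, the trigger follows the target; the direction is regressive.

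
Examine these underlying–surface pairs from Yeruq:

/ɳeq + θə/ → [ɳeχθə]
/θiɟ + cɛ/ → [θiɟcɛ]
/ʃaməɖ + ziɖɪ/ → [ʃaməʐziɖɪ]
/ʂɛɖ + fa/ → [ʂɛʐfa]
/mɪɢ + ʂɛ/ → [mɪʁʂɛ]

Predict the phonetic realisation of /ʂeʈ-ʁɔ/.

The data show regressive manner assimilation: /q/ → [χ] before /θ/; /ɖ/ → [ʐ] before /z/; /ɖ/ → [ʐ] before /f/; /ɢ/ → [ʁ] before /ʂ/. In each pair only manner changes, matching the following consonant, while place and voice stay constant.
Nothing changes in [θiɟcɛ]: there the adjacent consonants already agree in manner (/ɟ/ and /c/ are both stops), so this form is consistent with the same rule.
/ʈ/ is a voiceless retroflex stop. The following trigger /ʁ/ is a fricative, so /ʈ/ must become a fricative as well.
Changing only its manner to fricative gives [ʂ] — the voiceless retroflex fricative.

[ʂeʂʁɔ]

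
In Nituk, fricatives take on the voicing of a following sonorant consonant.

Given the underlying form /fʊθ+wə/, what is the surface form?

[fʊðwə]

/θ/ is a voiceless dental fricative. The following trigger /w/ is voiced, so /θ/ must become voiced as well.
A voiced dental fricative is [ð], so the surface segment is [ð].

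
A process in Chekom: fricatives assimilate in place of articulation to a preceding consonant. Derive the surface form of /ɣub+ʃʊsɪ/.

/ʃ/ is a voiceless postalveolar fricative. The preceding trigger /b/ is bilabial, so /ʃ/ must become bilabial as well.
Changing only its place to bilabial gives [ɸ] — the voiceless bilabial fricative.

[ɣubɸʊsɪ]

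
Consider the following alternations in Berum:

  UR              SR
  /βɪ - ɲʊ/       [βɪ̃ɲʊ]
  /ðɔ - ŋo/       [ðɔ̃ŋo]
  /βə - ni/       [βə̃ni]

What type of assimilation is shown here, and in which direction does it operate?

The vowel /ɪ/ surfaces as nasalised [ɪ̃] next to the following nasal /ɲ/ — it has acquired the [+nasal] feature of its neighbour.
Likewise in the remaining data: /ɔ/ → [ɔ̃] before /ŋ/; /ə/ → [ə̃] before /n/ — each time a vowel is nasalised next to a following nasal.
Because the conditioning nasal is to the right of the vowel that changes, the process is regressive (anticipatory).

regressive nasality assimilation (vowel nasalisation)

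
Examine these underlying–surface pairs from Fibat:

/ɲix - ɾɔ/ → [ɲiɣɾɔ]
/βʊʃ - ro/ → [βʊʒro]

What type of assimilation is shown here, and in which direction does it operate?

regressive voicing assimilation

Underlying /x/ is realised as [ɣ] next to /ɾ/; /ɾ/ itself does not change.
/x/ is voiceless while /ɾ/ is voiced; the output [ɣ] is voiced, matching the trigger — so the feature that spreads is voicing.
Place and manner are unchanged, so the assimilation is partial, not total.
Checking the remaining alternation: /ʃ/ → [ʒ] before /r/ (voiceless → voiced, matching voiced) — only voicing changes, and always toward the following segment.
Since the segment that changes precedes the conditioning segment, the assimilation is regressive.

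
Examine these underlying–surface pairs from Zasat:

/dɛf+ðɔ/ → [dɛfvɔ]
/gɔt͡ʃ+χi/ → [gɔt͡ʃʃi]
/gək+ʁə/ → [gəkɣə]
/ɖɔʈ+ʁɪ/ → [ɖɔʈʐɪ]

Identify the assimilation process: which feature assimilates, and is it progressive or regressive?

progressive place assimilation

Underlying /ð/ is realised as [v] next to /f/; /f/ itself does not change.
The change dental → labiodental matches the place of the preceding /f/, identifying this as place assimilation.
Manner and voice are unchanged, so the assimilation is partial, not total.
Checking the remaining alternations: /χ/ → [ʃ] after /t͡ʃ/ (uvular → postalveolar, matching postalveolar); /ʁ/ → [ɣ] after /k/ (uvular → velar, matching velar); /ʁ/ → [ʐ] after /ʈ/ (uvular → retroflex, matching retroflex) — only place changes, and always toward the preceding segment.
Since the segment that changes follows the conditioning segment, the assimilation is progressive.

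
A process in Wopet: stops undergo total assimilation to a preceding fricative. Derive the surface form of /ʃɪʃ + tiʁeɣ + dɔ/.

/t/ is the segment targeted by the rule; it sits immediately after /ʃ/, so it assimilates completely and surfaces as [ʃ].
At the second juncture, /d/ likewise becomes [ɣ] adjacent to /ɣ/.

[ʃɪʃʃiʁeɣɣɔ]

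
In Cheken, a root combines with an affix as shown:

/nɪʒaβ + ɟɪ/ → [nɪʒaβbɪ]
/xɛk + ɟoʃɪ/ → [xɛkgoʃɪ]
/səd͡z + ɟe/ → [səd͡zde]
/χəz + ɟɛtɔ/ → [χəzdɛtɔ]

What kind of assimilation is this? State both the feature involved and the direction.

Underlying /ɟ/ is realised as [b] next to /β/; /β/ itself does not change.
The change palatal → bilabial matches the place of the preceding /β/, identifying this as place assimilation.
Manner and voice are unchanged, so the assimilation is partial, not total.
Checking the remaining alternations: /ɟ/ → [g] after /k/ (palatal → velar, matching velar); /ɟ/ → [d] after /d͡z/ (palatal → alveolar, matching alveolar); /ɟ/ → [d] after /z/ (palatal → alveolar, matching alveolar) — only place changes, and always toward the preceding segment.
The trigger is the preceding segment, so the direction is progressive (perseverative).

progressive place assimilation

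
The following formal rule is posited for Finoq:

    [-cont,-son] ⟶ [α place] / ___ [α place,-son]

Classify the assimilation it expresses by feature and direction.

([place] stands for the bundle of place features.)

regressive place assimilation

The rule copies the place features (abbreviated [place]) from the environment onto the target, so the assimilating feature is place.
Since the environment is written after the underscore, the trigger follows the target; the direction is regressive.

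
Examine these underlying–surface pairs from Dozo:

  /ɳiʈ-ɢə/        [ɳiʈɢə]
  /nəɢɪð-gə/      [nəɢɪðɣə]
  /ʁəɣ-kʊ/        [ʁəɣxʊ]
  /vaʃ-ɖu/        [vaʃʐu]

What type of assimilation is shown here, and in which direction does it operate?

progressive manner assimilation

Underlying /g/ is realised as [ɣ] next to /ð/; /ð/ itself does not change.
/g/ is a stop while /ð/ is a fricative; the output [ɣ] is a fricative, matching the trigger — so the feature that spreads is manner.
Place and voice are unchanged, so the assimilation is partial, not total.
The same holds elsewhere in the data: /k/ → [x] after /ɣ/ (stop → fricative, matching a fricative); /ɖ/ → [ʐ] after /ʃ/ (stop → fricative, matching a fricative) — only manner changes, and always toward the preceding segment.
No alternation appears in [ɳiʈɢə]: there the adjacent consonants already agree in manner (/ɢ/ and /ʈ/ are both stops), so this form is consistent with the same rule.
Since the segment that changes follows the conditioning segment, the assimilation is progressive.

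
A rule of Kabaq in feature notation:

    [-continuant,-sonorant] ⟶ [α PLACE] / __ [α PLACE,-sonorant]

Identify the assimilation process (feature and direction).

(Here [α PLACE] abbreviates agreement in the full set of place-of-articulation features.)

The rule copies the place features (abbreviated [PLACE]) from the environment onto the target, so the assimilating feature is place.
The conditioning segment sits to the right of the focus bar, meaning the trigger follows the segment that changes — regressive assimilation.

regressive place assimilation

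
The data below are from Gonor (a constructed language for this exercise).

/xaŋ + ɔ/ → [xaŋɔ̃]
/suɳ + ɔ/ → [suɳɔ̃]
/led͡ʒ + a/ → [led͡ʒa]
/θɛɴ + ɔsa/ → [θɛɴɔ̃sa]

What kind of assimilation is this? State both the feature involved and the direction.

The vowel /ɔ/ surfaces as nasalised [ɔ̃] next to the preceding nasal /ŋ/ — it has acquired the [+nasal] feature of its neighbour.
Likewise in the remaining data: /ɔ/ → [ɔ̃] after /ɳ/; /ɔ/ → [ɔ̃] after /ɴ/ — each time a vowel is nasalised next to a preceding nasal.
No change occurs in [led͡ʒa] because the vowel at the boundary is adjacent to an oral consonant, not a nasal (/a/ next to /d͡ʒ/).
Because the conditioning nasal is to the left of the vowel that changes, the process is progressive (perseverative).

progressive nasality assimilation (vowel nasalisation)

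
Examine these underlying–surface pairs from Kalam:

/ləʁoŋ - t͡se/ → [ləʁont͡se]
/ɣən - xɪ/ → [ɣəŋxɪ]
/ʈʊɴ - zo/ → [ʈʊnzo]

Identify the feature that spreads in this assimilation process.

The segment that alternates is /ŋ/, which surfaces as [n] when adjacent to /t͡s/.
The change velar → alveolar matches the place of the following /t͡s/, identifying this as place assimilation.
The other alternating forms pattern the same way: /n/ → [ŋ] before /x/ (alveolar → velar, matching velar); /ɴ/ → [n] before /z/ (uvular → alveolar, matching alveolar) — only place changes, and always toward the following segment.

place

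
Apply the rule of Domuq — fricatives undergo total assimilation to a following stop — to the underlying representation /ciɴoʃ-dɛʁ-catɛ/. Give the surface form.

[ciɴoddɛccatɛ]

/ʃ/ is the segment targeted by the rule; it sits immediately before /d/, so it assimilates completely and surfaces as [d].
The same rule applies at the second boundary: /ʁ/ → [c] next to /c/.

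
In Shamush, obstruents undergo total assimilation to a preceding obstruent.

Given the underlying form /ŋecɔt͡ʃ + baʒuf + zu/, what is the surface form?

/b/ is the segment targeted by the rule; it sits immediately after /t͡ʃ/, so it assimilates completely and surfaces as [t͡ʃ].
The same rule applies at the second boundary: /z/ → [f] next to /f/.

[ŋecɔt͡ʃt͡ʃaʒuffu]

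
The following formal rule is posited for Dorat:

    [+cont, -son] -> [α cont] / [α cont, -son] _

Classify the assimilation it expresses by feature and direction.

The rule copies [cont] (continuancy) from the environment onto the target fricatives; since [±cont] encodes the stop/fricative manner contrast, the assimilating dimension is manner.
Since the environment is written before the underscore, the trigger precedes the target; the direction is progressive.

progressive manner assimilation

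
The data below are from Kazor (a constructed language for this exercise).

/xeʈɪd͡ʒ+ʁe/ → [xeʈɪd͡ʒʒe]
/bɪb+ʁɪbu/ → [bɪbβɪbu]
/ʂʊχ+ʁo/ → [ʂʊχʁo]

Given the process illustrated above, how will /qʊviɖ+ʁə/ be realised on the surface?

The data show progressive place assimilation: /ʁ/ → [ʒ] after /d͡ʒ/; /ʁ/ → [β] after /b/. In each pair only place changes, matching the preceding consonant, while manner and voice stay constant.
Nothing changes in [ʂʊχʁo]: there the adjacent consonants already agree in place (/ʁ/ and /χ/ are both uvular), so this form is consistent with the same rule.
The rule targets /ʁ/ (voiced uvular fricative), which sits after the trigger /ɖ/ (retroflex).
The voiced retroflex fricative is [ʐ], so /ʁ/ → [ʐ].

[qʊviɖʐə]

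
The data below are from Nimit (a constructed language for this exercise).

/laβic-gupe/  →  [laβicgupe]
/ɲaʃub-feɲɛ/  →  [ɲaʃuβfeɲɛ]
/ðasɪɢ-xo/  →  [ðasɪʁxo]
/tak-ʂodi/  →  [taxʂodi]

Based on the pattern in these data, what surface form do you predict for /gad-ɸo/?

The data show regressive manner assimilation: /b/ → [β] before /f/; /ɢ/ → [ʁ] before /x/; /k/ → [x] before /ʂ/. In each pair only manner changes, matching the following consonant, while place and voice stay constant.
No alternation appears in [laβicgupe]: there the adjacent consonants already agree in manner (/c/ and /g/ are both stops), so this form is consistent with the same rule.
The rule targets /d/ (voiced alveolar stop), which sits before the trigger /ɸ/ (fricative).
The voiced alveolar fricative is [z], so /d/ → [z].

[gazɸo]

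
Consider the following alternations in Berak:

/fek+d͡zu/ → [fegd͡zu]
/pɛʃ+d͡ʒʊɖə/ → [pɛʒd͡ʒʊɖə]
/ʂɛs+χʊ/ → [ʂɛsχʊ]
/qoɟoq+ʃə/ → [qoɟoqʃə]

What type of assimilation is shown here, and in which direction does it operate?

Underlying /k/ is realised as [g] next to /d͡z/; /d͡z/ itself does not change.
/k/ is voiceless while /d͡z/ is voiced; the output [g] is voiced, matching the trigger — so the feature that spreads is voicing.
Place and manner are unchanged, so the assimilation is partial, not total.
The same holds elsewhere in the data: /ʃ/ → [ʒ] before /d͡ʒ/ (voiceless → voiced, matching voiced) — only voicing changes, and always toward the following segment.
No alternation appears in [ʂɛsχʊ], [qoɟoqʃə]: there the adjacent consonants already agree in voicing (/s/ and /χ/ are both voiceless; /q/ and /ʃ/ are both voiceless), so these forms are consistent with the same rule.
Since the segment that changes precedes the conditioning segment, the assimilation is regressive.

regressive voicing assimilation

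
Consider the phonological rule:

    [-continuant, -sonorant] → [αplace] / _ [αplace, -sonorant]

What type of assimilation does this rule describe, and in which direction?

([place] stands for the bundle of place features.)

The shared variable α links the value of the place features (abbreviated [place]) on the target to the same value on the neighbouring segment, so place is the feature that assimilates.
Since the environment is written after the underscore, the trigger follows the target; the direction is regressive.

regressive place assimilation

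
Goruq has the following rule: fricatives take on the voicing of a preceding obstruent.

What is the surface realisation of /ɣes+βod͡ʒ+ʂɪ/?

[ɣesɸod͡ʒʐɪ]

The rule targets /β/ (voiced bilabial fricative), which sits after the trigger /s/ (voiceless).
Changing only its voicing to voiceless gives [ɸ] — the voiceless bilabial fricative.
The same rule applies at the second boundary: /ʂ/ → [ʐ] next to /d͡ʒ/.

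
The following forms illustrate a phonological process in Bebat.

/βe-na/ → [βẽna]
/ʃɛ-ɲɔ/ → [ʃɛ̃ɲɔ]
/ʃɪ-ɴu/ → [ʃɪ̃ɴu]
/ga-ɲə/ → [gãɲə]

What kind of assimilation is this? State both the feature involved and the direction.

regressive nasality assimilation (vowel nasalisation)

The vowel /e/ surfaces as nasalised [ẽ] next to the following nasal /n/ — it has acquired the [+nasal] feature of its neighbour.
Likewise in the remaining data: /ɛ/ → [ɛ̃] before /ɲ/; /ɪ/ → [ɪ̃] before /ɴ/; /a/ → [ã] before /ɲ/ — each time a vowel is nasalised next to a following nasal.
Because the conditioning nasal is to the right of the vowel that changes, the process is regressive (anticipatory).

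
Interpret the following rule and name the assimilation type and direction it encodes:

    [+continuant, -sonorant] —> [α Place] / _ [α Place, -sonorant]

regressive place assimilation

The shared variable α links the value of the place features (abbreviated [Place]) on the target to the same value on the neighbouring segment, so place is the feature that assimilates.
Since the environment is written after the underscore, the trigger follows the target; the direction is regressive.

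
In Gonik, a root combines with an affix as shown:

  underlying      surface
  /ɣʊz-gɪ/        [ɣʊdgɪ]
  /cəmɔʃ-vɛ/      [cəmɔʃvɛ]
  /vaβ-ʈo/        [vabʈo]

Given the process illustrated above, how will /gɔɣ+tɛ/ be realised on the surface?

The data show regressive manner assimilation: /z/ → [d] before /g/; /β/ → [b] before /ʈ/. In each pair only manner changes, matching the following consonant, while place and voice stay constant.
No alternation appears in [cəmɔʃvɛ]: there the adjacent consonants already agree in manner (/ʃ/ and /v/ are both fricatives), so this form is consistent with the same rule.
The rule targets /ɣ/ (voiced velar fricative), which sits before the trigger /t/ (stop).
A voiced velar stop is [g], so the surface segment is [g].

[gɔgtɛ]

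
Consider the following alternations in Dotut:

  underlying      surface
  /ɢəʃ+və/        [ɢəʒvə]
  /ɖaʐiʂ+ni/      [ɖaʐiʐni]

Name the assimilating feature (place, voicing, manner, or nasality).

Underlying /ʃ/ is realised as [ʒ] next to /v/; /v/ itself does not change.
/ʃ/ is voiceless while /v/ is voiced; the output [ʒ] is voiced, matching the trigger — so the feature that spreads is voicing.
The other alternating form patterns the same way: /ʂ/ → [ʐ] before /n/ (voiceless → voiced, matching voiced) — only voicing changes, and always toward the following segment.

voicing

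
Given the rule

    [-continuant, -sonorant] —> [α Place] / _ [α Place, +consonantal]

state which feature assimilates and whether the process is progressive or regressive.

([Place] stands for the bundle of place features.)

regressive place assimilation

The rule copies the place features (abbreviated [Place]) from the environment onto the target, so the assimilating feature is place.
The conditioning segment sits to the right of the focus bar, meaning the trigger follows the segment that changes — regressive assimilation.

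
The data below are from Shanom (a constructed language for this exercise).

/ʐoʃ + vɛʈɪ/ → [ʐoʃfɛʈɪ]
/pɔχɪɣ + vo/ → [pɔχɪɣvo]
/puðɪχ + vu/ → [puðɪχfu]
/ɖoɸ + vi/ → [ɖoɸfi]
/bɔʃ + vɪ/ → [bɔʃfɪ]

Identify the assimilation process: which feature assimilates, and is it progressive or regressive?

The segment that alternates is /v/, which surfaces as [f] when adjacent to /ʃ/.
/v/ is voiced while /ʃ/ is voiceless; the output [f] is voiceless, matching the trigger — so the feature that spreads is voicing.
Place and manner are unchanged, so the assimilation is partial, not total.
The same holds elsewhere in the data: /v/ → [f] after /χ/ (voiced → voiceless, matching voiceless); /v/ → [f] after /ɸ/ (voiced → voiceless, matching voiceless) — only voicing changes, and always toward the preceding segment.
No alternation appears in [pɔχɪɣvo]: there the adjacent consonants already agree in voicing (/v/ and /ɣ/ are both voiced), so this form is consistent with the same rule.
The trigger is the preceding segment, so the direction is progressive (perseverative).

progressive voicing assimilation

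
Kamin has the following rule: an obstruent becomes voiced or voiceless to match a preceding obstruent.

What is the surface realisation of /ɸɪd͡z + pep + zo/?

The rule targets /p/ (voiceless bilabial stop), which sits after the trigger /d͡z/ (voiced).
Changing only its voicing to voiced gives [b] — the voiced bilabial stop.
The same rule applies at the second boundary: /z/ → [s] next to /p/.

[ɸɪd͡zbepso]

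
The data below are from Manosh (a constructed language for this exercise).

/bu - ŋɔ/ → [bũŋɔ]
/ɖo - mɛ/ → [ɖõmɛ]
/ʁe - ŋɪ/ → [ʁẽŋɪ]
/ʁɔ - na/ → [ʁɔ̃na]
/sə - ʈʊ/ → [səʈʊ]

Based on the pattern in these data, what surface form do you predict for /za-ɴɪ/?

The data show regressive nasality assimilation (vowel nasalisation): /u/ → [ũ] before /ŋ/; /o/ → [õ] before /m/; /e/ → [ẽ] before /ŋ/; /ɔ/ → [ɔ̃] before /n/ — a vowel is nasalised by an immediately following nasal consonant.
No change occurs in [səʈʊ] because the vowel at the boundary is adjacent to an oral consonant, not a nasal (/ə/ next to /ʈ/).
The vowel /a/ is adjacent to the following nasal /ɴ/, so it acquires [+nasal] and surfaces as [ã].

[zãɴɪ]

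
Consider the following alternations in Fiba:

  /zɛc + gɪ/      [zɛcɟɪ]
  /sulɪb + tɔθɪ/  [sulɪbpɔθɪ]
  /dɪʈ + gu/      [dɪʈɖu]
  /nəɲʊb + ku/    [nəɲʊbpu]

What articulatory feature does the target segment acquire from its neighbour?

The segment that alternates is /g/, which surfaces as [ɟ] when adjacent to /c/.
/g/ is velar while /c/ is palatal; the output [ɟ] is palatal, matching the trigger — so the feature that spreads is place.
Checking the remaining alternations: /t/ → [p] after /b/ (alveolar → bilabial, matching bilabial); /g/ → [ɖ] after /ʈ/ (velar → retroflex, matching retroflex); /k/ → [p] after /b/ (velar → bilabial, matching bilabial) — only place changes, and always toward the preceding segment.

place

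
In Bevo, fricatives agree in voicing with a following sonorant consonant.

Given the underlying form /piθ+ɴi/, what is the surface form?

The rule targets /θ/ (voiceless dental fricative), which sits before the trigger /ɴ/ (voiced).
Changing only its voicing to voiced gives [ð] — the voiced dental fricative.

[piðɴi]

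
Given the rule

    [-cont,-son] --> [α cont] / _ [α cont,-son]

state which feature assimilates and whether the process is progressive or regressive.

regressive manner assimilation

The rule copies [cont] (continuancy) from the environment onto the target stops; since [±cont] encodes the stop/fricative manner contrast, the assimilating dimension is manner.
Since the environment is written after the underscore, the trigger follows the target; the direction is regressive.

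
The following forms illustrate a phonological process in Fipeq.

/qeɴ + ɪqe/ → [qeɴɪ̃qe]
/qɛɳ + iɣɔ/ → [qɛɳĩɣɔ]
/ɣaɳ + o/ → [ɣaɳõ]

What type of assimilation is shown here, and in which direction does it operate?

The vowel /ɪ/ surfaces as nasalised [ɪ̃] next to the preceding nasal /ɴ/ — it has acquired the [+nasal] feature of its neighbour.
The other forms show the same pattern: /i/ → [ĩ] after /ɳ/; /o/ → [õ] after /ɳ/ — each time a vowel is nasalised next to a preceding nasal.
Because the conditioning nasal is to the left of the vowel that changes, the process is progressive (perseverative).

progressive nasality assimilation (vowel nasalisation)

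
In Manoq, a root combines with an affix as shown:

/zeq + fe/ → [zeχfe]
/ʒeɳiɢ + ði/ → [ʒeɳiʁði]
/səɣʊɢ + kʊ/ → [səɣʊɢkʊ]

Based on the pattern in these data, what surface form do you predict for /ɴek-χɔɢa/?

The data show regressive manner assimilation: /q/ → [χ] before /f/; /ɢ/ → [ʁ] before /ð/. In each pair only manner changes, matching the following consonant, while place and voice stay constant.
No alternation appears in [səɣʊɢkʊ]: there the adjacent consonants already agree in manner (/ɢ/ and /k/ are both stops), so this form is consistent with the same rule.
The rule targets /k/ (voiceless velar stop), which sits before the trigger /χ/ (fricative).
Changing only its manner to fricative gives [x] — the voiceless velar fricative.

[ɴexχɔɢa]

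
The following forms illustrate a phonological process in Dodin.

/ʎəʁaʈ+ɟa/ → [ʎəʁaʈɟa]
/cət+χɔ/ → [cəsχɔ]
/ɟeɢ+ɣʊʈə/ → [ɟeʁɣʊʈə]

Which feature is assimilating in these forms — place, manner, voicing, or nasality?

manner

Underlying /t/ is realised as [s] next to /χ/; /χ/ itself does not change.
/t/ is a stop while /χ/ is a fricative; the output [s] is a fricative, matching the trigger — so the feature that spreads is manner.
Checking the remaining alternation: /ɢ/ → [ʁ] before /ɣ/ (stop → fricative, matching a fricative) — only manner changes, and always toward the following segment.
Nothing changes in [ʎəʁaʈɟa]: there the adjacent consonants already agree in manner (/ʈ/ and /ɟ/ are both stops), so this form is consistent with the same rule.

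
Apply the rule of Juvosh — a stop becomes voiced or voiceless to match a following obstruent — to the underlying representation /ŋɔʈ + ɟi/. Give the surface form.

/ʈ/ is a voiceless retroflex stop. The following trigger /ɟ/ is voiced, so /ʈ/ must become voiced as well.
A voiced retroflex stop is [ɖ], so the surface segment is [ɖ].

[ŋɔɖɟi]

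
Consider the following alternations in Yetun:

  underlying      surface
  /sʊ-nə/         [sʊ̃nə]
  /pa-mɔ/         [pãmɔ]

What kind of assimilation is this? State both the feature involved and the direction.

The vowel /ʊ/ surfaces as nasalised [ʊ̃] next to the following nasal /n/ — it has acquired the [+nasal] feature of its neighbour.
The other form shows the same pattern: /a/ → [ã] before /m/ — each time a vowel is nasalised next to a following nasal.
Because the conditioning nasal is to the right of the vowel that changes, the process is regressive (anticipatory).

regressive nasality assimilation (vowel nasalisation)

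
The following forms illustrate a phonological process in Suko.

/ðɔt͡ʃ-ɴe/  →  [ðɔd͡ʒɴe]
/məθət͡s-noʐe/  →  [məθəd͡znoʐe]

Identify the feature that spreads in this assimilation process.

voicing

The segment that alternates is /t͡ʃ/, which surfaces as [d͡ʒ] when adjacent to /ɴ/.
The change voiceless → voiced matches the voicing of the following /ɴ/, identifying this as voicing assimilation.
Checking the remaining alternation: /t͡s/ → [d͡z] before /n/ (voiceless → voiced, matching voiced) — only voicing changes, and always toward the following segment.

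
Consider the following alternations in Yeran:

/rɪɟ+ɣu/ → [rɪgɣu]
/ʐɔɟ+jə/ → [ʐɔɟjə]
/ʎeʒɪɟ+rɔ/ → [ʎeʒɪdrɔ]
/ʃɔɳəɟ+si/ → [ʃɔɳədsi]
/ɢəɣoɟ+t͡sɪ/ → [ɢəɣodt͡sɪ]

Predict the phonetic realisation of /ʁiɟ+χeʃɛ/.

The data show regressive place assimilation: /ɟ/ → [g] before /ɣ/; /ɟ/ → [d] before /r/; /ɟ/ → [d] before /s/; /ɟ/ → [d] before /t͡s/. In each pair only place changes, matching the following consonant, while manner and voice stay constant.
Nothing changes in [ʐɔɟjə]: there the adjacent consonants already agree in place (/ɟ/ and /j/ are both palatal), so this form is consistent with the same rule.
The rule targets /ɟ/ (voiced palatal stop), which sits before the trigger /χ/ (uvular).
Changing only its place to uvular gives [ɢ] — the voiced uvular stop.

[ʁiɢχeʃɛ]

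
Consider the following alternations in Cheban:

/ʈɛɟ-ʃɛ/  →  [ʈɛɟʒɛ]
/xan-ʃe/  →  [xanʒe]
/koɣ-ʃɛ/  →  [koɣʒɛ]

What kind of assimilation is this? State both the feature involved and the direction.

Underlying /ʃ/ is realised as [ʒ] next to /ɟ/; /ɟ/ itself does not change.
/ʃ/ is voiceless while /ɟ/ is voiced; the output [ʒ] is voiced, matching the trigger — so the feature that spreads is voicing.
Place and manner are unchanged, so the assimilation is partial, not total.
The other alternating forms pattern the same way: /ʃ/ → [ʒ] after /n/ (voiceless → voiced, matching voiced); /ʃ/ → [ʒ] after /ɣ/ (voiceless → voiced, matching voiced) — only voicing changes, and always toward the preceding segment.
Since the segment that changes follows the conditioning segment, the assimilation is progressive.

progressive voicing assimilation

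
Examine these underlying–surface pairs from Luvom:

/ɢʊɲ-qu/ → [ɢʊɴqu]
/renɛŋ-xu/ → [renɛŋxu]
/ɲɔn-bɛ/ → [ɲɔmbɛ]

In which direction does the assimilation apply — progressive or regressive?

regressive

Comparing underlying and surface forms, /ɲ/ → [ɴ] is the alternation; the neighbouring /q/ is constant.
The change palatal → uvular matches the place of the following /q/, identifying this as place assimilation.
The other alternating form patterns the same way: /n/ → [m] before /b/ (alveolar → bilabial, matching bilabial) — only place changes, and always toward the following segment.
Nothing changes in [renɛŋxu]: there the adjacent consonants already agree in place (/ŋ/ and /x/ are both velar), so this form is consistent with the same rule.
The trigger is the following segment, so the direction is regressive (anticipatory).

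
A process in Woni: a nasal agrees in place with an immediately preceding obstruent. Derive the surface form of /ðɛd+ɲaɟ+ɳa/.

The rule targets /ɲ/ (voiced palatal nasal), which sits after the trigger /d/ (alveolar).
The voiced alveolar nasal is [n], so /ɲ/ → [n].
The same rule applies at the second boundary: /ɳ/ → [ɲ] next to /ɟ/.

[ðɛdnaɟɲa]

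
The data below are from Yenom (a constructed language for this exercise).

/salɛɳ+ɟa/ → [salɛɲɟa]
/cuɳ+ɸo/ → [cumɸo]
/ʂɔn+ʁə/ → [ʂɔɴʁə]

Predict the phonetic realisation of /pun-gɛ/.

The data show regressive place assimilation: /ɳ/ → [ɲ] before /ɟ/; /ɳ/ → [m] before /ɸ/; /n/ → [ɴ] before /ʁ/. In each pair only place changes, matching the following consonant, while manner and voice stay constant.
The rule targets /n/ (voiced alveolar nasal), which sits before the trigger /g/ (velar).
A voiced velar nasal is [ŋ], so the surface segment is [ŋ].

[puŋgɛ]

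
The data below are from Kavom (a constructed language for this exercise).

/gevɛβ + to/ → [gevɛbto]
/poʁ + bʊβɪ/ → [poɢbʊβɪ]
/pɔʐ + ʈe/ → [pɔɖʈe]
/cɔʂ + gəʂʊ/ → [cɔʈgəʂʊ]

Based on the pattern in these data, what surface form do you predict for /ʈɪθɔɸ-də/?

[ʈɪθɔpdə]

The data show regressive manner assimilation: /β/ → [b] before /t/; /ʁ/ → [ɢ] before /b/; /ʐ/ → [ɖ] before /ʈ/; /ʂ/ → [ʈ] before /g/. In each pair only manner changes, matching the following consonant, while place and voice stay constant.
The rule targets /ɸ/ (voiceless bilabial fricative), which sits before the trigger /d/ (stop).
A voiceless bilabial stop is [p], so the surface segment is [p].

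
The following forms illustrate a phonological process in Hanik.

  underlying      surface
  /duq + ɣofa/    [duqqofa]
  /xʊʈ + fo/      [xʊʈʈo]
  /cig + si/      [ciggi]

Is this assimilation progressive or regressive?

Comparing underlying and surface forms, /ɣ/ → [q] is the alternation; the neighbouring /q/ is constant.
The output [q] is identical to the trigger /q/ — every feature (place, manner, voicing) has been copied — so this is total assimilation.
The other forms behave the same way: /f/ → [ʈ] after /ʈ/; /s/ → [g] after /g/ — in each case the output is a copy of the preceding consonant.
Since the segment that changes follows the conditioning segment, the assimilation is progressive.

progressive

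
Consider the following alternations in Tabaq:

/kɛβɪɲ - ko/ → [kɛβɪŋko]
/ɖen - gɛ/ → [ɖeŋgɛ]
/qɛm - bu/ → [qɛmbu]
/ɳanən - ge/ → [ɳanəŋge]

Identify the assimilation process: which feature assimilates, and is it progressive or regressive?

regressive place assimilation

Comparing underlying and surface forms, /ɲ/ → [ŋ] is the alternation; the neighbouring /k/ is constant.
The change palatal → velar matches the place of the following /k/, identifying this as place assimilation.
Manner and voice are unchanged, so the assimilation is partial, not total.
The other alternating form patterns the same way: /n/ → [ŋ] before /g/ (alveolar → velar, matching velar) — only place changes, and always toward the following segment.
Nothing changes in [qɛmbu]: there the adjacent consonants already agree in place (/m/ and /b/ are both bilabial), so this form is consistent with the same rule.
Since the segment that changes precedes the conditioning segment, the assimilation is regressive.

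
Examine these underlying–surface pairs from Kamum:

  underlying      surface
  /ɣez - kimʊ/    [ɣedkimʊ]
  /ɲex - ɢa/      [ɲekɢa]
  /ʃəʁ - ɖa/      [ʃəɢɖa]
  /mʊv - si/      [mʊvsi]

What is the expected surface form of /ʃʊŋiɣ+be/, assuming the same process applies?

[ʃʊŋigbe]

The data show regressive manner assimilation: /z/ → [d] before /k/; /x/ → [k] before /ɢ/; /ʁ/ → [ɢ] before /ɖ/. In each pair only manner changes, matching the following consonant, while place and voice stay constant.
Nothing changes in [mʊvsi]: there the adjacent consonants already agree in manner (/v/ and /s/ are both fricatives), so this form is consistent with the same rule.
/ɣ/ is a voiced velar fricative. The following trigger /b/ is a stop, so /ɣ/ must become a stop as well.
The voiced velar stop is [g], so /ɣ/ → [g].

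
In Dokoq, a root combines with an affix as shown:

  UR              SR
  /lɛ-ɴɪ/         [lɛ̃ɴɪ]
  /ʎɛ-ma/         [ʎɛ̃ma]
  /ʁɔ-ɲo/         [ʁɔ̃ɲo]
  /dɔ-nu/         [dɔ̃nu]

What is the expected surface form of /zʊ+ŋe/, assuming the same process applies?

[zʊ̃ŋe]

The data show regressive nasality assimilation (vowel nasalisation): /ɛ/ → [ɛ̃] before /ɴ/; /ɛ/ → [ɛ̃] before /m/; /ɔ/ → [ɔ̃] before /ɲ/; /ɔ/ → [ɔ̃] before /n/ — a vowel is nasalised by an immediately following nasal consonant.
/ʊ/ sits next to the nasal /ŋ/ and is therefore nasalised to [ʊ̃].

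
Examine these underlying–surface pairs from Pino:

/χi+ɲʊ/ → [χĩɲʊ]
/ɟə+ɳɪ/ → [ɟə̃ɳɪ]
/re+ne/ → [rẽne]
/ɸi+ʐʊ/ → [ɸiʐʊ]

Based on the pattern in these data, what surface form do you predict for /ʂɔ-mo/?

The data show regressive nasality assimilation (vowel nasalisation): /i/ → [ĩ] before /ɲ/; /ə/ → [ə̃] before /ɳ/; /e/ → [ẽ] before /n/ — a vowel is nasalised by an immediately following nasal consonant.
No change occurs in [ɸiʐʊ] because the vowel at the boundary is adjacent to an oral consonant, not a nasal (/i/ next to /ʐ/).
The vowel /ɔ/ is adjacent to the following nasal /m/, so it acquires [+nasal] and surfaces as [ɔ̃].

[ʂɔ̃mo]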